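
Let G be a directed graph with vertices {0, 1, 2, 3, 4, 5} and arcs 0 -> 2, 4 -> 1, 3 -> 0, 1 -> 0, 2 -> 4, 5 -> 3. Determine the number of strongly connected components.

3

{0, 1, 2, 4} are all mutually reachable — one SCC of size 4.
{5} is an SCC by itself.
{3} is an SCC by itself.
That gives 3 strongly connected components.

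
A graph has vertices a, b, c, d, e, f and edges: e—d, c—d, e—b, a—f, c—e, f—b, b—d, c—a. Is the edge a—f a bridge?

No

After removing a—f, the path a-c-e-b-f still connects them, so the edge is not a bridge.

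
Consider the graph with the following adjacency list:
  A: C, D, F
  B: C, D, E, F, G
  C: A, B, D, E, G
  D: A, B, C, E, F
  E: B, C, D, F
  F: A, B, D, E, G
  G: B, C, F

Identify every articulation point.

none

Removing B, for instance, still leaves 1 component. No single vertex removal increases the component count — the graph has no articulation points.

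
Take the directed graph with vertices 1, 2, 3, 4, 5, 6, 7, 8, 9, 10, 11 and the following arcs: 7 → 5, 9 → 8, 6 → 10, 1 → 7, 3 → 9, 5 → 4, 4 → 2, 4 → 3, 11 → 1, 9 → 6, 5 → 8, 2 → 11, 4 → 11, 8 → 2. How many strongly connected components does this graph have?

3

{1, 2, 3, 4, 5, 7, 8, 9, 11} are all mutually reachable — one SCC of size 9.
{6} is an SCC by itself.
{10} is an SCC by itself.
That gives 3 strongly connected components.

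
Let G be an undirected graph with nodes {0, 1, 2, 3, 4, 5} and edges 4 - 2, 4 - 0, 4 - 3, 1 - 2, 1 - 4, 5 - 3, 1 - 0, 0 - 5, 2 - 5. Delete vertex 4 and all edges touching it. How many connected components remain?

1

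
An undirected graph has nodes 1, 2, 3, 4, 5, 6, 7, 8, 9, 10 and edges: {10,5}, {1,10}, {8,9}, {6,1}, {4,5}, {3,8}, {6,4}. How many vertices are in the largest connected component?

5

2 is isolated — a component by itself.
7 is isolated — a component by itself.
Starting from 3 we can reach 3, 8, 9. That is one component of size 3.
Starting from 1 we can reach 1, 4, 5, 6, 10. That is one component of size 5.
The largest has 5 vertices.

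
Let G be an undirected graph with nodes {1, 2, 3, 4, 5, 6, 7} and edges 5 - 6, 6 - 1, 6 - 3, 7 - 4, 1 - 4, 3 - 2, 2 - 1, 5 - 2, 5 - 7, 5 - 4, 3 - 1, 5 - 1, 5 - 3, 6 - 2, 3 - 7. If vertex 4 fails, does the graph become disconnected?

No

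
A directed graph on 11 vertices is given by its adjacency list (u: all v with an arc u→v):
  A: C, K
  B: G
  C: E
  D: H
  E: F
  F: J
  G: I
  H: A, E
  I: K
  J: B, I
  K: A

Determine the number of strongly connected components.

3

{A, B, C, E, F, G, I, J, K} are all mutually reachable — one SCC of size 9.
{H} is an SCC by itself.
{D} is an SCC by itself.
That gives 3 strongly connected components.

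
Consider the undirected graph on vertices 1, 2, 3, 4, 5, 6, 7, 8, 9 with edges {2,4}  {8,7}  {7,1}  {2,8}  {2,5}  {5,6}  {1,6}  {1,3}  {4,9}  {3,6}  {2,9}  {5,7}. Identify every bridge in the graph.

none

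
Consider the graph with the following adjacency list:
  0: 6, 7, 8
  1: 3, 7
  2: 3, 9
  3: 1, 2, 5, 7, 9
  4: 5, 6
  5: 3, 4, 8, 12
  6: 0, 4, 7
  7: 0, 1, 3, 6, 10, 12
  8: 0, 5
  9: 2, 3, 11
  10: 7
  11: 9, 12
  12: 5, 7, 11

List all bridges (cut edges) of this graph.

10-7

The edges on the cycle 7-3-9-11-12-7 are not bridges since each lies on that cycle.
But removing 7-10 disconnects 7 from 10 — this is a bridge.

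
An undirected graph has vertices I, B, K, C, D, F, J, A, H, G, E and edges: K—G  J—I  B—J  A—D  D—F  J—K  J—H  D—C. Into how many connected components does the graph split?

3

E is isolated — a component by itself.
Starting from A we can reach A, C, D, F. That is one component of size 4.
Starting from B we can reach B, G, H, I, J, K. That is one component of size 6.
Total: 3 components.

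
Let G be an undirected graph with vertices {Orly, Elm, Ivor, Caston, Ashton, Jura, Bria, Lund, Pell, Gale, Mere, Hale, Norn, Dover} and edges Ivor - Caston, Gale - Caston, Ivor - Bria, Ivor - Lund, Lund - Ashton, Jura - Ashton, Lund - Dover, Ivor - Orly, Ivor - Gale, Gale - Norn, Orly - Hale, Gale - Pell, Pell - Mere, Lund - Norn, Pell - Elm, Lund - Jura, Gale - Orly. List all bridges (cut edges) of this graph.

Bria-Ivor, Dover-Lund, Elm-Pell, Gale-Pell, Hale-Orly, Mere-Pell

The edges on the cycle Lund-Jura-Ashton-Lund are not bridges since each lies on that cycle.
But removing Pell - Mere disconnects Pell from Mere; removing Gale - Pell disconnects Gale from Pell; removing Elm - Pell disconnects Elm from Pell; removing Ivor - Bria disconnects Ivor from Bria — these are bridges.
In total 6 edges are bridges.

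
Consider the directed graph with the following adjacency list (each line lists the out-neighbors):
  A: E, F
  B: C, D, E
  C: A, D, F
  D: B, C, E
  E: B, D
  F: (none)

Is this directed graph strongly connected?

There is no directed path from F to B, so the graph is not strongly connected.

No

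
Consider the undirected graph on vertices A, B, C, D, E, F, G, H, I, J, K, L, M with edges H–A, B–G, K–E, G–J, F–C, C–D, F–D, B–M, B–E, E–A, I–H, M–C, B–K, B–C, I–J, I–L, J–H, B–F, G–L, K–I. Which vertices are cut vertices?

Removing B increases the component count from 1 to 2, so B is a cut vertex.
By contrast removing H leaves 1 component; it is not a cut vertex. No other vertex is a cut vertex either.

B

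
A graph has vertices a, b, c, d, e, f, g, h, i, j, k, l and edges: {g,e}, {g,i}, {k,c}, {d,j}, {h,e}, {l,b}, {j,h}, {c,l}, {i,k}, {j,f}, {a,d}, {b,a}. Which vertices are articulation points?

j

Removing j increases the component count from 1 to 2, so j is a cut vertex.
By contrast removing l leaves 1 component; it is not a cut vertex. No other vertex is a cut vertex either.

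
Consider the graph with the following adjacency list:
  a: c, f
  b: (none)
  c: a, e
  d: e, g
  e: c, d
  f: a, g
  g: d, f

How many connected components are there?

2

b is isolated — a component by itself.
Starting from a we can reach a, c, d, e, f, g. That is one component of size 6.
Total: 2 components.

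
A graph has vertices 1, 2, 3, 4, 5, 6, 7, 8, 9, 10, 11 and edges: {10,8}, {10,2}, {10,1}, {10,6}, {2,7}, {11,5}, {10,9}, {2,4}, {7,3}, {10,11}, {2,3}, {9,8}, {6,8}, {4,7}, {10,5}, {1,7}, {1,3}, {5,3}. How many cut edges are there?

The edges on the cycle 2-4-7-2 are not bridges since each lies on that cycle.
Every edge lies on some cycle, so there are no bridges.

0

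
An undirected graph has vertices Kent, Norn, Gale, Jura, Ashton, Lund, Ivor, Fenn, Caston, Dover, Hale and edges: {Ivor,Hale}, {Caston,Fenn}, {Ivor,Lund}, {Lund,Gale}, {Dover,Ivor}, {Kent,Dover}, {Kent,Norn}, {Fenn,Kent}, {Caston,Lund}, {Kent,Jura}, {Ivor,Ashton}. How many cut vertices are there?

Removing Ivor increases the component count from 1 to 3, so Ivor is a cut vertex.
Removing Kent increases the component count from 1 to 3, so Kent is a cut vertex.
Removing Lund increases the component count from 1 to 2, so Lund is a cut vertex.
By contrast removing Jura leaves 1 component; it is not a cut vertex. No other vertex is a cut vertex either.

3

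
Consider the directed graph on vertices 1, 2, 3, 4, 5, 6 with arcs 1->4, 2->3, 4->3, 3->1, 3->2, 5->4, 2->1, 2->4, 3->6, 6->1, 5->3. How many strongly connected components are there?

2

{1, 2, 3, 4, 6} are all mutually reachable — one SCC of size 5.
{5} is an SCC by itself.
That gives 2 strongly connected components.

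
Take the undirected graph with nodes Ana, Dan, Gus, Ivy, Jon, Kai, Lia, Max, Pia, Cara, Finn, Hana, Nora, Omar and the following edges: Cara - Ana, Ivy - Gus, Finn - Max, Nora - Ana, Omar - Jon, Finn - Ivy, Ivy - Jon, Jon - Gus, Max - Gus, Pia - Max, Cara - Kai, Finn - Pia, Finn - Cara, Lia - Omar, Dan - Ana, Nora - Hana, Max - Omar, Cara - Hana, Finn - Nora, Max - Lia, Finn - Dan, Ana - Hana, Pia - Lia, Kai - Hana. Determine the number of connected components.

Starting from Ana we can reach Ana, Dan, Gus, Ivy, Jon, Kai, Lia, Max, Pia, Cara, Finn, Hana, Nora, Omar. That is one component of size 14.
Total: 1 component.

1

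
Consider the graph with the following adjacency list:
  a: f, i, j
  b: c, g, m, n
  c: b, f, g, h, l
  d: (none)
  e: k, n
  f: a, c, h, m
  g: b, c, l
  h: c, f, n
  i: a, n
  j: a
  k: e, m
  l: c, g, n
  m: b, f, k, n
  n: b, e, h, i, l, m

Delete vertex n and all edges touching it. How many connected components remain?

2

With n gone, the remaining components are: {d}; {a, b, c, e, f, g, h, i, j, k, l, m}.
That is 2 components.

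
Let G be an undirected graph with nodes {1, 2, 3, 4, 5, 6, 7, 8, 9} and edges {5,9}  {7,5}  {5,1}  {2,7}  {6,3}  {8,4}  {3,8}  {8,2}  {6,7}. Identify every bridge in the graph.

1-5, 4-8, 5-7, 5-9

The edges on the cycle 6-3-8-2-7-6 are not bridges since each lies on that cycle.
But removing 7—5 disconnects 7 from 5; removing 1—5 disconnects 1 from 5; removing 5—9 disconnects 5 from 9; removing 8—4 disconnects 8 from 4 — these are bridges.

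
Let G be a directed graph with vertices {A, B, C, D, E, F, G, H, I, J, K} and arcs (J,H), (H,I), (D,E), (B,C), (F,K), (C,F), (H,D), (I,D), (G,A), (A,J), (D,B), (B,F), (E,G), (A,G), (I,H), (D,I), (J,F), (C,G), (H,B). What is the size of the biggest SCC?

9

{A, B, C, D, E, G, H, I, J} are all mutually reachable — one SCC of size 9.
{F} is an SCC by itself.
{K} is an SCC by itself.
The largest has 9 vertices.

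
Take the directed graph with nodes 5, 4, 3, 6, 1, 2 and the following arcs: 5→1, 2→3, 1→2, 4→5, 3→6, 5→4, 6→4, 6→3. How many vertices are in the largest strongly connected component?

6

{1, 2, 3, 4, 5, 6} are all mutually reachable — one SCC of size 6.
The largest has 6 vertices.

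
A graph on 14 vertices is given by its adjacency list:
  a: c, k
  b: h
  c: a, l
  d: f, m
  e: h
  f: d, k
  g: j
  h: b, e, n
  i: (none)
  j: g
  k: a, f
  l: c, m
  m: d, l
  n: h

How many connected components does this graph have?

i is isolated — a component by itself.
Starting from g we can reach g, j. That is one component of size 2.
Starting from b we can reach b, e, h, n. That is one component of size 4.
Starting from a we can reach a, c, d, f, k, l, m. That is one component of size 7.
Total: 4 components.

4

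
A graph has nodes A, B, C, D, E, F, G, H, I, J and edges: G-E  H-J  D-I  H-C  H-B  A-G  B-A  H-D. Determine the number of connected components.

2

F is isolated — a component by itself.
Starting from A we can reach A, B, C, D, E, G, H, I, J. That is one component of size 9.
Total: 2 components.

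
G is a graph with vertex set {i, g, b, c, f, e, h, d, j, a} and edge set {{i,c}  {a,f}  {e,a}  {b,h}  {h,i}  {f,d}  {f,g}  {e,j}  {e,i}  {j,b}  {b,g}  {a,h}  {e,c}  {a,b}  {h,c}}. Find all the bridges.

The edges on the cycle e-j-b-a-e are not bridges since each lies on that cycle.
But removing f–d disconnects f from d — this is a bridge.

d-f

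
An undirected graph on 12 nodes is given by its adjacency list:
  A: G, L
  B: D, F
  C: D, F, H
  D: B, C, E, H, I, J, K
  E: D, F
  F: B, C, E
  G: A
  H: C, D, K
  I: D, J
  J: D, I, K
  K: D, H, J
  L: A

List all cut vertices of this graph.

A

Removing A increases the component count from 2 to 3, so A is a cut vertex.
By contrast removing I leaves 2 components; it is not a cut vertex. No other vertex is a cut vertex either.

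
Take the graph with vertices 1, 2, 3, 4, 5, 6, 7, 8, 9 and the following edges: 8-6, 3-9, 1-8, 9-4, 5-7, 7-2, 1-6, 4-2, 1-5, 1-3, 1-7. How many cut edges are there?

0

The edges on the cycle 1-8-6-1 are not bridges since each lies on that cycle.
Every edge lies on some cycle, so there are no bridges.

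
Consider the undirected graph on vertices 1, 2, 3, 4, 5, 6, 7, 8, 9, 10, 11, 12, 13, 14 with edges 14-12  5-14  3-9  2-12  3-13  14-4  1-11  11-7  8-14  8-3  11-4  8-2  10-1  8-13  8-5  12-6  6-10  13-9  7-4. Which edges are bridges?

The edges on the cycle 11-7-4-11 are not bridges since each lies on that cycle.
Every edge lies on some cycle, so there are no bridges.

none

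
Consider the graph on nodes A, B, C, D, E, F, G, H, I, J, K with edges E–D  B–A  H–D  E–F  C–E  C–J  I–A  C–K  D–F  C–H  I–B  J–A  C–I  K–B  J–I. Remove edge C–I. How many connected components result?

C and I are still connected via C-J-I, so the component count stays at 2.

2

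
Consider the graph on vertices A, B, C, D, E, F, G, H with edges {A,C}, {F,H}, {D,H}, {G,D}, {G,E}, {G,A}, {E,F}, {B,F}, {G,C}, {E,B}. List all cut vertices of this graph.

Removing G increases the component count from 1 to 2, so G is a cut vertex.
By contrast removing A leaves 1 component; it is not a cut vertex. No other vertex is a cut vertex either.

G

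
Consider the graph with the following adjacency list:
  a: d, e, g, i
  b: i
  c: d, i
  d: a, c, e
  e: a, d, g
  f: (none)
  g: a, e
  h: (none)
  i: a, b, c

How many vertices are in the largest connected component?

f is isolated — a component by itself.
h is isolated — a component by itself.
Starting from a we can reach a, b, c, d, e, g, i. That is one component of size 7.
The largest has 7 vertices.

7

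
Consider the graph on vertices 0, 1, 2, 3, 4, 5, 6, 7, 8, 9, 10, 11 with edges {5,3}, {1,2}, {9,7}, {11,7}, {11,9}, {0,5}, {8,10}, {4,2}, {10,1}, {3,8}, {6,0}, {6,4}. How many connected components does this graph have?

Starting from 7 we can reach 7, 9, 11. That is one component of size 3.
Starting from 0 we can reach 0, 1, 2, 3, 4, 5, 6, 8, 10. That is one component of size 9.
Total: 2 components.

2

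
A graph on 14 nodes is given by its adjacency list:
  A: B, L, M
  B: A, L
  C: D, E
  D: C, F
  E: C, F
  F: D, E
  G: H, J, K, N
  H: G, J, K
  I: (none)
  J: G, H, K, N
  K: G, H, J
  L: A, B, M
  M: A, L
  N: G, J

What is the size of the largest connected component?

I is isolated — a component by itself.
Starting from A we can reach A, B, L, M. That is one component of size 4.
Starting from C we can reach C, D, E, F. That is one component of size 4.
Starting from G we can reach G, H, J, K, N. That is one component of size 5.
The largest has 5 vertices.

5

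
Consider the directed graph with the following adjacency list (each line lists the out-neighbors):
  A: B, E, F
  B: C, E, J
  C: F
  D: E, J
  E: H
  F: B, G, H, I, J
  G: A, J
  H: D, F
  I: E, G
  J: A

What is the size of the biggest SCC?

{A, B, C, D, E, F, G, H, I, J} are all mutually reachable — one SCC of size 10.
The largest has 10 vertices.

10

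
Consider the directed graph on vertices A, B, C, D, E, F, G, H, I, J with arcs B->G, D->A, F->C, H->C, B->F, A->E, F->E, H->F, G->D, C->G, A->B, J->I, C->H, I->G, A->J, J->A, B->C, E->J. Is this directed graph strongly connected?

Yes

From B we can reach every vertex (A, B, C, D, E, F, G, H, I, J), and every vertex can reach B (A, B, C, D, E, F, G, H, I, J). So the whole graph is one strongly connected component.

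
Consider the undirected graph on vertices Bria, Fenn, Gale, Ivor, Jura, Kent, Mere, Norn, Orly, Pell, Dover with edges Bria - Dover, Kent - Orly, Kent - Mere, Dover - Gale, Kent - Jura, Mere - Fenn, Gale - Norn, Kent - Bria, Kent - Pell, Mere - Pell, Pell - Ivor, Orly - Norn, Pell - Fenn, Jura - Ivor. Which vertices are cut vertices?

Removing Kent increases the component count from 1 to 2, so Kent is a cut vertex.
By contrast removing Jura leaves 1 component; it is not a cut vertex. No other vertex is a cut vertex either.

Kent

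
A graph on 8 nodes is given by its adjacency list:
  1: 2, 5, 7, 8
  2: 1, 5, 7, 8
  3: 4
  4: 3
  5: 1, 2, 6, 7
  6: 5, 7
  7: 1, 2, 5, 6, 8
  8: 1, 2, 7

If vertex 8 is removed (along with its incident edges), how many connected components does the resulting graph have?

2

With 8 gone, the remaining components are: {3, 4}; {1, 2, 5, 6, 7}.
That is 2 components.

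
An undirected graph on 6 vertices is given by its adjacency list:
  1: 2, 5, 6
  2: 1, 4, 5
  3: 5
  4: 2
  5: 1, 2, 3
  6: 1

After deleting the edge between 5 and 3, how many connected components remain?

2

Before removal there is 1 component.
5-3 is a bridge — removing it separates 5's side from 3's side.
After removal: 2 components.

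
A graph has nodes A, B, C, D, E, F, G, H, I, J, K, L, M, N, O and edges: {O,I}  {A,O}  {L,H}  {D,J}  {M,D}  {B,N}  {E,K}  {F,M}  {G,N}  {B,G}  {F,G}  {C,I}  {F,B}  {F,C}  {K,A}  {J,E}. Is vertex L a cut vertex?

No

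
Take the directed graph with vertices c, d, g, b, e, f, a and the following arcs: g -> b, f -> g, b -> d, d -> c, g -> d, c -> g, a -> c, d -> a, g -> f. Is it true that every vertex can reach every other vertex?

No

There is no directed path from g to e, so the graph is not strongly connected.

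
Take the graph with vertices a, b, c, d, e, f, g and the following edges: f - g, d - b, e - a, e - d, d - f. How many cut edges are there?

5

removing g - f disconnects g from f; removing d - f disconnects d from f; removing d - e disconnects d from e; removing b - d disconnects b from d — these are bridges.
In total 5 edges are bridges.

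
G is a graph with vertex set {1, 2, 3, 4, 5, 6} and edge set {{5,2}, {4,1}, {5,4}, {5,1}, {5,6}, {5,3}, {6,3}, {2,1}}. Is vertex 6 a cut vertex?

No

Deleting 6 leaves 1 component (was 1) (its neighbors 3, 5 remain connected to each other), so 6 is not a cut vertex.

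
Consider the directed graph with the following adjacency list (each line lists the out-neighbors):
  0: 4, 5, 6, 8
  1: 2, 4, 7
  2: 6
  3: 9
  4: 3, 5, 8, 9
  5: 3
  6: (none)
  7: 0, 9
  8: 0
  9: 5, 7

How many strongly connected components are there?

4

{0, 3, 4, 5, 7, 8, 9} are all mutually reachable — one SCC of size 7.
{6} is an SCC by itself.
{1} is an SCC by itself.
{2} is an SCC by itself.
That gives 4 strongly connected components.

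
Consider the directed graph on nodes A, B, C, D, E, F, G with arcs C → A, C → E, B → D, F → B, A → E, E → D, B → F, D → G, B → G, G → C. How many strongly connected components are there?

{A, C, D, E, G} are all mutually reachable — one SCC of size 5.
{B, F} are all mutually reachable — one SCC of size 2.
That gives 2 strongly connected components.

2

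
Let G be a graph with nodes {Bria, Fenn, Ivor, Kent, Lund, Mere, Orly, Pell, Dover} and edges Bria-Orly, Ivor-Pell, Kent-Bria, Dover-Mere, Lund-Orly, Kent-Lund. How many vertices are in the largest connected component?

Fenn is isolated — a component by itself.
Starting from Mere we can reach Mere, Dover. That is one component of size 2.
Starting from Ivor we can reach Ivor, Pell. That is one component of size 2.
Starting from Bria we can reach Bria, Kent, Lund, Orly. That is one component of size 4.
The largest has 4 vertices.

4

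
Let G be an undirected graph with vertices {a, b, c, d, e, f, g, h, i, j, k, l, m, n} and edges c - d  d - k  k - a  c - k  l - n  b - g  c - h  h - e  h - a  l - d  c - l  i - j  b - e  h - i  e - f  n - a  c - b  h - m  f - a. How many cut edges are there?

4

The edges on the cycle c-b-e-f-a-n-l-c are not bridges since each lies on that cycle.
But removing b - g disconnects b from g; removing i - h disconnects i from h; removing h - m disconnects h from m; removing i - j disconnects i from j — these are bridges.
That makes 4 bridges.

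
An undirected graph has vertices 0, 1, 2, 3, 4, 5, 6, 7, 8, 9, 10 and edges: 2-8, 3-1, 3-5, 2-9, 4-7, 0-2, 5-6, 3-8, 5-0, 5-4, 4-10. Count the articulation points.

4

Removing 2 increases the component count from 1 to 2, so 2 is a cut vertex.
Removing 3 increases the component count from 1 to 2, so 3 is a cut vertex.
Removing 4 increases the component count from 1 to 3, so 4 is a cut vertex.
Likewise 5 is a cut vertex.
By contrast removing 8 leaves 1 component; it is not a cut vertex. No other vertex is a cut vertex either.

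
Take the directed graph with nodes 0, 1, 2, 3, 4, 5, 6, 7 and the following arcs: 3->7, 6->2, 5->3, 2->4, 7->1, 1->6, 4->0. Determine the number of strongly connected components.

8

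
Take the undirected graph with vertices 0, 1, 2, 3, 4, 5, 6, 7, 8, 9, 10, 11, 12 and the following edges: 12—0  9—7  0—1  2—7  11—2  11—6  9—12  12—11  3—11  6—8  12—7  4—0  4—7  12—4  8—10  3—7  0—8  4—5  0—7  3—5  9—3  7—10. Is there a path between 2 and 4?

Yes

From 2 we can reach 0, 1, 2, 3, 4, 5, 6, 7, 8, 9, 10, 11, 12, which includes 4.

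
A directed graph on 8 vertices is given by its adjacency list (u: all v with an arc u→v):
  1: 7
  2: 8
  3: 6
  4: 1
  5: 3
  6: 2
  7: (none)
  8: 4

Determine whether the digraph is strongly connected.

There is no directed path from 4 to 3, so the graph is not strongly connected.

No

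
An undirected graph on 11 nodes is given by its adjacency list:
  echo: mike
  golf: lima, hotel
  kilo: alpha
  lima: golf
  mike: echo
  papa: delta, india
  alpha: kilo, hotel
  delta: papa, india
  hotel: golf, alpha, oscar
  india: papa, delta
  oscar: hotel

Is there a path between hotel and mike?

No

The component containing hotel is {golf, kilo, lima, alpha, hotel, oscar}, and mike is not in it.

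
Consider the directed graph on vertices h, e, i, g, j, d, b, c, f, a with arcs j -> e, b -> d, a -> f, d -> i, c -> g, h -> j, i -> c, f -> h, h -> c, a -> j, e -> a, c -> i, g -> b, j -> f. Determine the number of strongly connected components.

2

{a, e, f, h, j} are all mutually reachable — one SCC of size 5.
{b, c, d, g, i} are all mutually reachable — one SCC of size 5.
That gives 2 strongly connected components.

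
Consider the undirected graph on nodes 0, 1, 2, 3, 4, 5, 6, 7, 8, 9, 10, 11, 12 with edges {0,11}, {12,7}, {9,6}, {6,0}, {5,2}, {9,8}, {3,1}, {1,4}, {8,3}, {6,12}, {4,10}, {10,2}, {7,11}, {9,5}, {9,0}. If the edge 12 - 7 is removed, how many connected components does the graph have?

12 and 7 are still connected via 12-6-0-11-7, so the component count stays at 1.

1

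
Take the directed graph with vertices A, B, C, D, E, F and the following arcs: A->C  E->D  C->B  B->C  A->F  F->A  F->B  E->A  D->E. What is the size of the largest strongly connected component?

{D, E} are all mutually reachable — one SCC of size 2.
{A, F} are all mutually reachable — one SCC of size 2.
{B, C} are all mutually reachable — one SCC of size 2.
The largest has 2 vertices.

2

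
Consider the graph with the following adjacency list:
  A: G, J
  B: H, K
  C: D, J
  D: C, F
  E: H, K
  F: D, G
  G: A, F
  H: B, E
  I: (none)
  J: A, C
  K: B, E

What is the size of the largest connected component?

6

I is isolated — a component by itself.
Starting from B we can reach B, E, H, K. That is one component of size 4.
Starting from A we can reach A, C, D, F, G, J. That is one component of size 6.
The largest has 6 vertices.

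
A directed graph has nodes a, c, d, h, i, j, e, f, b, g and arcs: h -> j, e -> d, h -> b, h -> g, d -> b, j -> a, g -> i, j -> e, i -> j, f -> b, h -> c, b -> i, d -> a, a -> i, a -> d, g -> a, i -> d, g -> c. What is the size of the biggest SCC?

6

{a, b, d, e, i, j} are all mutually reachable — one SCC of size 6.
{h} is an SCC by itself.
{g} is an SCC by itself.
{c} is an SCC by itself.
{f} is an SCC by itself.
The largest has 6 vertices.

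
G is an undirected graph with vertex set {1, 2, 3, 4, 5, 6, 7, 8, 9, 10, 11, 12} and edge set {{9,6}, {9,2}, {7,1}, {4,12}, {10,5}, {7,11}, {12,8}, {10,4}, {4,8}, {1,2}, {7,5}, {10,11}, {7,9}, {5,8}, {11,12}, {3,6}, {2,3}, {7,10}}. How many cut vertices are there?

1

Removing 7 increases the component count from 1 to 2, so 7 is a cut vertex.
By contrast removing 6 leaves 1 component; it is not a cut vertex. No other vertex is a cut vertex either.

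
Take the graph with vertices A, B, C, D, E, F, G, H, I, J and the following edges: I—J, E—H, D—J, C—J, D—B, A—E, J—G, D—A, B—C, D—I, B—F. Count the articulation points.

5

Removing A increases the component count from 1 to 2, so A is a cut vertex.
Removing B increases the component count from 1 to 2, so B is a cut vertex.
Removing D increases the component count from 1 to 2, so D is a cut vertex.
Likewise E, J are cut vertices.
By contrast removing H leaves 1 component; it is not a cut vertex. No other vertex is a cut vertex either.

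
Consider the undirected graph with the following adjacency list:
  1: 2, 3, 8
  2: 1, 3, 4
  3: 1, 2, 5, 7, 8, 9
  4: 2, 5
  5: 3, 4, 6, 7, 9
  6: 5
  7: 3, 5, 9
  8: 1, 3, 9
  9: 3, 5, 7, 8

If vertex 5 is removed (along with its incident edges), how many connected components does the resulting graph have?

With 5 gone, the remaining components are: {6}; {1, 2, 3, 4, 7, 8, 9}.
That is 2 components.

2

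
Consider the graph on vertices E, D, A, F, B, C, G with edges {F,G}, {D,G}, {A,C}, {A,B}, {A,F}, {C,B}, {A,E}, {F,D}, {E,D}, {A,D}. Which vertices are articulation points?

Removing A increases the component count from 1 to 2, so A is a cut vertex.
By contrast removing B leaves 1 component; it is not a cut vertex. No other vertex is a cut vertex either.

A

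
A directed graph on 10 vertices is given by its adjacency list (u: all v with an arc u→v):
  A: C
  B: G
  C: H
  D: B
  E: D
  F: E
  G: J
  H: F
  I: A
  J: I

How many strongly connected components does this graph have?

{A, B, C, D, E, F, G, H, I, J} are all mutually reachable — one SCC of size 10.
That gives 1 strongly connected component.

1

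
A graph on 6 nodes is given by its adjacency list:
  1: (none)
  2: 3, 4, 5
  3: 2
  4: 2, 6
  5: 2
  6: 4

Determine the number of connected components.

2

1 is isolated — a component by itself.
Starting from 2 we can reach 2, 3, 4, 5, 6. That is one component of size 5.
Total: 2 components.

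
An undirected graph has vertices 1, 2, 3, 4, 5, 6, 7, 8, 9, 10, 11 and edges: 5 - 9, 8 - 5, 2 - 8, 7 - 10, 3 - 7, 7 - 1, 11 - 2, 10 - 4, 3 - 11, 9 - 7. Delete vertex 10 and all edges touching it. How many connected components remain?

3

With 10 gone, the remaining components are: {4}; {6}; {1, 2, 3, 5, 7, 8, 9, 11}.
That is 3 components.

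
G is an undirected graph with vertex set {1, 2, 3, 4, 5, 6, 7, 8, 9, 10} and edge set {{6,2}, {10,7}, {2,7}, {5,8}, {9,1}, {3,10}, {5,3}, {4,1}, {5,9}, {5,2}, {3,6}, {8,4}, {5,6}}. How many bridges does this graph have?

The edges on the cycle 5-3-10-7-2-5 are not bridges since each lies on that cycle.
Every edge lies on some cycle, so there are no bridges.

0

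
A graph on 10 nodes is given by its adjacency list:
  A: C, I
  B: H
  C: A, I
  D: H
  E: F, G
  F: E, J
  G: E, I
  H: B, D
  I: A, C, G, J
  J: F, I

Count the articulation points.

Removing H increases the component count from 2 to 3, so H is a cut vertex.
Removing I increases the component count from 2 to 3, so I is a cut vertex.
By contrast removing F leaves 2 components; it is not a cut vertex. No other vertex is a cut vertex either.

2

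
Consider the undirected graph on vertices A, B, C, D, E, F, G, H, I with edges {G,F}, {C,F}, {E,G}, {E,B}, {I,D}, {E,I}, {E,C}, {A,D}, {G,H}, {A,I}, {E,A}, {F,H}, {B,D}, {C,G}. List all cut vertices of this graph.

Removing E increases the component count from 1 to 2, so E is a cut vertex.
By contrast removing C leaves 1 component; it is not a cut vertex. No other vertex is a cut vertex either.

E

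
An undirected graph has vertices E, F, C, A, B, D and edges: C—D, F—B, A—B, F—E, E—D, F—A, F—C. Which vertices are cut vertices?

F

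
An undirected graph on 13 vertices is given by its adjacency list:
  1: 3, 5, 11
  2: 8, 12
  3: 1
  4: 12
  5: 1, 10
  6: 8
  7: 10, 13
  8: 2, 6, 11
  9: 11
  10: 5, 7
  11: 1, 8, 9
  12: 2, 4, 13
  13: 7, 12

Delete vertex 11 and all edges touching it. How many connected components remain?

2

With 11 gone, the remaining components are: {9}; {1, 2, 3, 4, 5, 6, 7, 8, 10, 12, 13}.
That is 2 components.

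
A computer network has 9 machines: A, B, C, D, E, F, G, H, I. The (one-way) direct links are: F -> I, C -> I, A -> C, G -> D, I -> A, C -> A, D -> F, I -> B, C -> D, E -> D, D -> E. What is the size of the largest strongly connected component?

6

{A, C, D, E, F, I} are all mutually reachable — one SCC of size 6.
{B} is an SCC by itself.
{H} is an SCC by itself.
{G} is an SCC by itself.
The largest has 6 vertices.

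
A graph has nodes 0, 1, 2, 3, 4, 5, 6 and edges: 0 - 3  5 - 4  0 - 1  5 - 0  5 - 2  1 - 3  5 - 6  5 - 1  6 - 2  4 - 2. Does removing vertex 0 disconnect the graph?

Deleting 0 leaves 1 component (was 1) (its neighbors 1, 3, 5 remain connected to each other), so 0 is not a cut vertex.

No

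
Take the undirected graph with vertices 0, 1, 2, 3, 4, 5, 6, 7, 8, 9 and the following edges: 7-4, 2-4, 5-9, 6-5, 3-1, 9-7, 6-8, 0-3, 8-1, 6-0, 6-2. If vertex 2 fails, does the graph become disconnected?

No

Deleting 2 leaves 1 component (was 1) (its neighbors 4, 6 remain connected to each other), so 2 is not a cut vertex.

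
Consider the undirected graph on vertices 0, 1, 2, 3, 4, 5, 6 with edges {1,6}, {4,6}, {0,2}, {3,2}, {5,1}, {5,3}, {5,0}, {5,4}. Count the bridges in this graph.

The edges on the cycle 5-0-2-3-5 are not bridges since each lies on that cycle.
Every edge lies on some cycle, so there are no bridges.

0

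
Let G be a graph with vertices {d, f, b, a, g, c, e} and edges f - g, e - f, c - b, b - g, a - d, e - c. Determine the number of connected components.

Starting from a we can reach a, d. That is one component of size 2.
Starting from b we can reach b, c, e, f, g. That is one component of size 5.
Total: 2 components.

2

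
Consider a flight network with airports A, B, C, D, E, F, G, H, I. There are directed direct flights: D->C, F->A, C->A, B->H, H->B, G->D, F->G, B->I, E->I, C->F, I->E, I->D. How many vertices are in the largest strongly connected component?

{C, D, F, G} are all mutually reachable — one SCC of size 4.
{B, H} are all mutually reachable — one SCC of size 2.
{E, I} are all mutually reachable — one SCC of size 2.
{A} is an SCC by itself.
The largest has 4 vertices.

4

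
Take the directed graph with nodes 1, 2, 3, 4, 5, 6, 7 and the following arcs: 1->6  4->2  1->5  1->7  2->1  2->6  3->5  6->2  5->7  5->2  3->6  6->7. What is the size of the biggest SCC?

4

{1, 2, 5, 6} are all mutually reachable — one SCC of size 4.
{4} is an SCC by itself.
{7} is an SCC by itself.
{3} is an SCC by itself.
The largest has 4 vertices.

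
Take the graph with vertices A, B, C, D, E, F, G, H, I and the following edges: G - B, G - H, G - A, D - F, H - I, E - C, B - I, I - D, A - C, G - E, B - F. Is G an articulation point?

Yes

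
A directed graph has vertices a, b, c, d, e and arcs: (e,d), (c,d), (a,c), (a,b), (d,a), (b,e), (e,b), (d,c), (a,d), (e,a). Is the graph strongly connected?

Yes

From c we can reach every vertex (a, b, c, d, e), and every vertex can reach c (a, b, c, d, e). So the whole graph is one strongly connected component.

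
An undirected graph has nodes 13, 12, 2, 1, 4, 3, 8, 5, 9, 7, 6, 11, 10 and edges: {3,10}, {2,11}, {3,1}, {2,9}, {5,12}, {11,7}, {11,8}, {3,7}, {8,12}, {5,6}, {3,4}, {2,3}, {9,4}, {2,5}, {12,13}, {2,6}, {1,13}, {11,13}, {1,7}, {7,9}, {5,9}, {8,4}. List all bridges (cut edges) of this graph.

10-3

The edges on the cycle 2-3-1-7-11-2 are not bridges since each lies on that cycle.
But removing 3 - 10 disconnects 3 from 10 — this is a bridge.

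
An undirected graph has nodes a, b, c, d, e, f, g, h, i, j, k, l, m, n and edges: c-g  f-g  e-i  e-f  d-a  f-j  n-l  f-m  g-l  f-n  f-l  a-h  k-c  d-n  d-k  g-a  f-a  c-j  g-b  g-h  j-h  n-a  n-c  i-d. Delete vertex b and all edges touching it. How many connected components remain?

1

With b gone, the remaining components are: {a, c, d, e, f, g, h, i, j, k, l, m, n}.
That is 1 component.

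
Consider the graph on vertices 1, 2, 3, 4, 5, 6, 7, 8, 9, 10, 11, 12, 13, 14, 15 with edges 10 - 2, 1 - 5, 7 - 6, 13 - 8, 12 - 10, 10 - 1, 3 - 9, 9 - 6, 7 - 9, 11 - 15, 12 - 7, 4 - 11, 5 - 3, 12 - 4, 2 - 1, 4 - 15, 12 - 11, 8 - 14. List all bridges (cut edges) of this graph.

13-8, 14-8

The edges on the cycle 10-2-1-10 are not bridges since each lies on that cycle.
But removing 8 - 14 disconnects 8 from 14; removing 13 - 8 disconnects 13 from 8 — these are bridges.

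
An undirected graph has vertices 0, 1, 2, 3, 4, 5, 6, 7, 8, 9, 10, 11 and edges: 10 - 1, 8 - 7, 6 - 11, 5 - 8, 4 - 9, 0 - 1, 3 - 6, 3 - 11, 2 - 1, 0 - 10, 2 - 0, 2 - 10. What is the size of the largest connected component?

4

Starting from 4 we can reach 4, 9. That is one component of size 2.
Starting from 3 we can reach 3, 6, 11. That is one component of size 3.
Starting from 5 we can reach 5, 7, 8. That is one component of size 3.
Starting from 0 we can reach 0, 1, 2, 10. That is one component of size 4.
The largest has 4 vertices.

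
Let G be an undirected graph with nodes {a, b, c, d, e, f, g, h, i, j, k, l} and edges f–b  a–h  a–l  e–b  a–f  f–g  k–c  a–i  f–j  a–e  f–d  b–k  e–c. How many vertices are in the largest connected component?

12

Starting from a we can reach a, b, c, d, e, f, g, h, i, j, k, l. That is one component of size 12.
The largest has 12 vertices.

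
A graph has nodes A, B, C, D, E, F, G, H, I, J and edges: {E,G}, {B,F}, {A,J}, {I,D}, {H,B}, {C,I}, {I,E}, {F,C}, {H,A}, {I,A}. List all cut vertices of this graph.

A, E, I

Removing A increases the component count from 1 to 2, so A is a cut vertex.
Removing E increases the component count from 1 to 2, so E is a cut vertex.
Removing I increases the component count from 1 to 3, so I is a cut vertex.
By contrast removing J leaves 1 component; it is not a cut vertex. No other vertex is a cut vertex either.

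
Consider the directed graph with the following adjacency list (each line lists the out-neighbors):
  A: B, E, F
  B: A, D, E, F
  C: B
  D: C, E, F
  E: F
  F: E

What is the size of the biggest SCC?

{A, B, C, D} are all mutually reachable — one SCC of size 4.
{E, F} are all mutually reachable — one SCC of size 2.
The largest has 4 vertices.

4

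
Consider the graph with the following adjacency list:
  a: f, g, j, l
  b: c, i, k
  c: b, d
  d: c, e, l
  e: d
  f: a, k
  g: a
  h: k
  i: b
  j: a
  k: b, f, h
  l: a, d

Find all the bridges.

a-g, a-j, b-i, d-e, h-k

The edges on the cycle f-a-l-d-c-b-k-f are not bridges since each lies on that cycle.
But removing i-b disconnects i from b; removing a-g disconnects a from g; removing e-d disconnects e from d; removing h-k disconnects h from k — these are bridges.
In total 5 edges are bridges.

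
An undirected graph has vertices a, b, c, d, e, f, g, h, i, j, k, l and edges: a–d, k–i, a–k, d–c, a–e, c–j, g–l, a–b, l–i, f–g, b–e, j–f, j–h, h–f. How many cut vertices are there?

1

Removing a increases the component count from 1 to 2, so a is a cut vertex.
By contrast removing j leaves 1 component; it is not a cut vertex. No other vertex is a cut vertex either.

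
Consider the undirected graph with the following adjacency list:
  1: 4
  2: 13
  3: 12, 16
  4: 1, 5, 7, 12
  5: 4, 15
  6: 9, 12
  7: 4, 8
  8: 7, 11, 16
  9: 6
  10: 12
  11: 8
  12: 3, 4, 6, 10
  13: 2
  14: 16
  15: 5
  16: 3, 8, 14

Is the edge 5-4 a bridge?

Yes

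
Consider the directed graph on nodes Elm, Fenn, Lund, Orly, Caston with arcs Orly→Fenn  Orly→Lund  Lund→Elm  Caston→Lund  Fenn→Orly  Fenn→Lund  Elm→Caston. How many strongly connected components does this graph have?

2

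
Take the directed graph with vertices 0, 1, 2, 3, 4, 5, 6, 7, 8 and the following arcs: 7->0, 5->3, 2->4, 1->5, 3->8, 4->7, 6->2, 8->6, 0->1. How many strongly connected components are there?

{0, 1, 2, 3, 4, 5, 6, 7, 8} are all mutually reachable — one SCC of size 9.
That gives 1 strongly connected component.

1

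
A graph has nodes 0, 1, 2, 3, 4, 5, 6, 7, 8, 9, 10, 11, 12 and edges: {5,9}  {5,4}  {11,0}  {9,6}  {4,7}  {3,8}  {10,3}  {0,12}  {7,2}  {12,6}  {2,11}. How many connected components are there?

3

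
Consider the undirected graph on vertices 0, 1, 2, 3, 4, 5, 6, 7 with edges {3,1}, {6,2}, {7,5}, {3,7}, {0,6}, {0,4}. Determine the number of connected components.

2

Starting from 0 we can reach 0, 2, 4, 6. That is one component of size 4.
Starting from 1 we can reach 1, 3, 5, 7. That is one component of size 4.
Total: 2 components.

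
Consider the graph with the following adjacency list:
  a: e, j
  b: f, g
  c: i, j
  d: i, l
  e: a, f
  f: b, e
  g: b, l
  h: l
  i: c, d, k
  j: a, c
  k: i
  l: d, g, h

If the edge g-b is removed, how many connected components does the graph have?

1

g and b are still connected via g-l-d-i-c-j-a-e-f-b, so the component count stays at 1.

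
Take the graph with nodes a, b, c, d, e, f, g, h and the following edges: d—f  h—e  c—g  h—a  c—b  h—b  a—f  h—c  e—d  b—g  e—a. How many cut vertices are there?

1

Removing h increases the component count from 1 to 2, so h is a cut vertex.
By contrast removing b leaves 1 component; it is not a cut vertex. No other vertex is a cut vertex either.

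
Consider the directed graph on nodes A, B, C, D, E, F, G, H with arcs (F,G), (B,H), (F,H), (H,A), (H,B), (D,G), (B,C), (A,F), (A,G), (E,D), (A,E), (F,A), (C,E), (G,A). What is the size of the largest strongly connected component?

8

{A, B, C, D, E, F, G, H} are all mutually reachable — one SCC of size 8.
The largest has 8 vertices.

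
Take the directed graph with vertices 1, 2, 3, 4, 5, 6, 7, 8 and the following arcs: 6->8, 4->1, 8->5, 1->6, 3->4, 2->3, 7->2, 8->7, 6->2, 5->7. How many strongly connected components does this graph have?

1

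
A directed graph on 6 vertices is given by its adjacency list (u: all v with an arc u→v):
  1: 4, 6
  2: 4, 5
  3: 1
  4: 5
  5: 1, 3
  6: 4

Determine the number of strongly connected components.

2

{1, 3, 4, 5, 6} are all mutually reachable — one SCC of size 5.
{2} is an SCC by itself.
That gives 2 strongly connected components.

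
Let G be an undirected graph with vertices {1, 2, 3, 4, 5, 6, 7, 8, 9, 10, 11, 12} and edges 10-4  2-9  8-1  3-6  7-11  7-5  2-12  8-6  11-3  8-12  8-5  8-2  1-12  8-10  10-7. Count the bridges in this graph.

The edges on the cycle 8-1-12-8 are not bridges since each lies on that cycle.
But removing 2-9 disconnects 2 from 9; removing 10-4 disconnects 10 from 4 — these are bridges.
That makes 2 bridges.

2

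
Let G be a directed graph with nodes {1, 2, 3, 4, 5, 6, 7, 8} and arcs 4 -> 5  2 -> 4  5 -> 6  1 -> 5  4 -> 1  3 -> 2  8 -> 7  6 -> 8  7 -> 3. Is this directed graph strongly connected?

Yes

From 1 we can reach every vertex (1, 2, 3, 4, 5, 6, 7, 8), and every vertex can reach 1 (1, 2, 3, 4, 5, 6, 7, 8). So the whole graph is one strongly connected component.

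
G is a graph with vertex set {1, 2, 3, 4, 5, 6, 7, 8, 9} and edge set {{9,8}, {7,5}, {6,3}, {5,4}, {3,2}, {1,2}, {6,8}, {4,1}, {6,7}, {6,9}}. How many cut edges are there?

0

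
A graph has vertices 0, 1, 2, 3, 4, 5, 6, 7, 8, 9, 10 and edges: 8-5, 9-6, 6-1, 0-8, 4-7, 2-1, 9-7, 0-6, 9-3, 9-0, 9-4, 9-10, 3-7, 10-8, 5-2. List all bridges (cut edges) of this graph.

none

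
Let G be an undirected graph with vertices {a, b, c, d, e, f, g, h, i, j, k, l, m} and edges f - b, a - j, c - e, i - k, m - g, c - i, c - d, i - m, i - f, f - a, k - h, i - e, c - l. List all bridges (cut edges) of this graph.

a-f, a-j, b-f, c-d, c-l, f-i, g-m, h-k, i-k, i-m

The edges on the cycle c-i-e-c are not bridges since each lies on that cycle.
But removing i - m disconnects i from m; removing c - l disconnects c from l; removing i - f disconnects i from f; removing a - f disconnects a from f — these are bridges.
In total 10 edges are bridges.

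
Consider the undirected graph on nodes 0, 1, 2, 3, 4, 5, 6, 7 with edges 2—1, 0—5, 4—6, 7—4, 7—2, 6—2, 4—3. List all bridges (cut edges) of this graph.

The edges on the cycle 7-4-6-2-7 are not bridges since each lies on that cycle.
But removing 0—5 disconnects 0 from 5; removing 4—3 disconnects 4 from 3; removing 2—1 disconnects 2 from 1 — these are bridges.

0-5, 1-2, 3-4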